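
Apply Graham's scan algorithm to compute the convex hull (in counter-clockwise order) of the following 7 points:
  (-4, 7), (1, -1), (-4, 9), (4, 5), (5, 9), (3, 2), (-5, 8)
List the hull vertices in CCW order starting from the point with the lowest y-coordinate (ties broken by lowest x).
Hull (CCW) = [(1, -1), (3, 2), (4, 5), (5, 9), (-4, 9), (-5, 8)]

Graham scan procedure:
  1. Find the pivot p₀ = point with lowest y (tie → lowest x): (1, -1).
  2. Sort the remaining points by polar angle around p₀.
  3. Walk through sorted points, maintaining a stack; pop the top while the last three entries make a non-left turn (cross product ≤ 0).
  4. Final stack is the convex hull in CCW order: (1, -1), (3, 2), (4, 5), (5, 9), (-4, 9), (-5, 8).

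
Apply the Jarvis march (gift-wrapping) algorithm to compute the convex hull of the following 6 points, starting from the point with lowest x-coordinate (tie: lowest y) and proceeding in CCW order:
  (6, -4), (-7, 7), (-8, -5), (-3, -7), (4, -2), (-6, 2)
Hull (CCW) = [(-8, -5), (-3, -7), (6, -4), (4, -2), (-7, 7)]

Jarvis march: at each step, from the current hull vertex p, select the next vertex q as the point such that every other point lies strictly to the left of (or on) the directed line p → q. (Equivalently: for every other point r, the cross product (q − p) × (r − p) ≥ 0.)
Starting point (lowest x, tie lowest y): (-8, -5). Wrap until returning to start. Resulting hull: (-8, -5), (-3, -7), (6, -4), (4, -2), (-7, 7).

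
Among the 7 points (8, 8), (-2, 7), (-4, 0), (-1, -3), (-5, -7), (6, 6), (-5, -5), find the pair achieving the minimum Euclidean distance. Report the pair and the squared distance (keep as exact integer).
Pair = ((-5, -7), (-5, -5)); squared distance = 4

Compute all C(7, 2) = 21 pairwise squared distances (x_i − x_j)² + (y_i − y_j)². The minimum is 4, attained by the pair ((-5, -7), (-5, -5)).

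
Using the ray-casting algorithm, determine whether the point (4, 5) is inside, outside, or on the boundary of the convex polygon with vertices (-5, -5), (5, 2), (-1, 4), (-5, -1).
The point (4, 5) lies strictly outside the polygon

Cast a horizontal ray to the right from the query point and count how many polygon edges it crosses (each edge strictly once or zero times, handled with the usual half-open convention). 
Parity of crossings → even ⇒ outside.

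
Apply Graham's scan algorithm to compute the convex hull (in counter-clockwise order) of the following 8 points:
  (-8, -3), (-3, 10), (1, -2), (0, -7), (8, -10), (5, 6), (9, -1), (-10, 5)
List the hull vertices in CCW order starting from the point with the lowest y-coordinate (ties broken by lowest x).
Hull (CCW) = [(8, -10), (9, -1), (5, 6), (-3, 10), (-10, 5), (-8, -3), (0, -7)]

Graham scan procedure:
  1. Find the pivot p₀ = point with lowest y (tie → lowest x): (8, -10).
  2. Sort the remaining points by polar angle around p₀.
  3. Walk through sorted points, maintaining a stack; pop the top while the last three entries make a non-left turn (cross product ≤ 0).
  4. Final stack is the convex hull in CCW order: (8, -10), (9, -1), (5, 6), (-3, 10), (-10, 5), (-8, -3), (0, -7).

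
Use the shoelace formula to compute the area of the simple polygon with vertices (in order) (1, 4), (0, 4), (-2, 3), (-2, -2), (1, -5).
Area = 43/2

Shoelace formula: Area = (1/2) |Σ_i (x_i · y_{i+1} − x_{i+1} · y_i)| (indices mod n). Compute each cross term:
  (1)(4) − (0)(4) = 4
  (0)(3) − (-2)(4) = 8
  (-2)(-2) − (-2)(3) = 10
  (-2)(-5) − (1)(-2) = 12
  (1)(4) − (1)(-5) = 9
Sum = 43, so (signed) Area = 43/2 = 43/2, |Area| = 43/2.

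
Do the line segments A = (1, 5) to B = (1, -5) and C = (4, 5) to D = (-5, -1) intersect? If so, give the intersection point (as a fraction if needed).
Yes; intersection at (1, 3) (t = 1/5 on AB, s = 1/3 on CD)

Parametrize AB as A + t(B − A) = (1 + 0 t, 5 + -10 t) and CD as C + s(D − C) = (4 + -9 s, 5 + -6 s). Solve the linear system for (t, s). Determinant = 90 ≠ 0, so a unique intersection of the containing lines exists. Solution: t = 1/5, s = 1/3 — both in [0, 1], so the segments cross. Intersection point: (1, 3).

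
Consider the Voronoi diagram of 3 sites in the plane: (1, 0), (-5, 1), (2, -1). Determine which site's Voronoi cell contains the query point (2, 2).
Nearest site = (1, 0)

The Voronoi cell of site s contains exactly those query points closer to s than to any other site. Compute squared distances from q = (2, 2) to each site:
  (1 − 2)² + (0 − 2)² = 5
  (2 − 2)² + (-1 − 2)² = 9
  (-5 − 2)² + (1 − 2)² = 50
Minimum is attained by (1, 0), so q lies in its Voronoi cell.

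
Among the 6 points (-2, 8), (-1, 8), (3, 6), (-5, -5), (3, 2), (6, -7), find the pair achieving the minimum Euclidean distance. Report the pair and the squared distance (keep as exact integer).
Pair = ((-2, 8), (-1, 8)); squared distance = 1

Compute all C(6, 2) = 15 pairwise squared distances (x_i − x_j)² + (y_i − y_j)². The minimum is 1, attained by the pair ((-2, 8), (-1, 8)).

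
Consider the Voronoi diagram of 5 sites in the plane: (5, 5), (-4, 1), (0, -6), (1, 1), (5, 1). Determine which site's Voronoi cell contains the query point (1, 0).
Nearest site = (1, 1)

The Voronoi cell of site s contains exactly those query points closer to s than to any other site. Compute squared distances from q = (1, 0) to each site:
  (1 − 1)² + (1 − 0)² = 1
  (5 − 1)² + (1 − 0)² = 17
  (-4 − 1)² + (1 − 0)² = 26
  (0 − 1)² + (-6 − 0)² = 37
  (5 − 1)² + (5 − 0)² = 41
Minimum is attained by (1, 1), so q lies in its Voronoi cell.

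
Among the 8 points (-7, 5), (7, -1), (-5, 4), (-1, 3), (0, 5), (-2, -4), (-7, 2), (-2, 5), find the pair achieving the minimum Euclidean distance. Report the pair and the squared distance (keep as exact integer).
Pair = ((0, 5), (-2, 5)); squared distance = 4

Compute all C(8, 2) = 28 pairwise squared distances (x_i − x_j)² + (y_i − y_j)². The minimum is 4, attained by the pair ((0, 5), (-2, 5)).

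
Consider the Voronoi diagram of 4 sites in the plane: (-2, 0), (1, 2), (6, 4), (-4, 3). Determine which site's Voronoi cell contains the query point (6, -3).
Nearest site = (6, 4)

The Voronoi cell of site s contains exactly those query points closer to s than to any other site. Compute squared distances from q = (6, -3) to each site:
  (6 − 6)² + (4 − -3)² = 49
  (1 − 6)² + (2 − -3)² = 50
  (-2 − 6)² + (0 − -3)² = 73
  (-4 − 6)² + (3 − -3)² = 136
Minimum is attained by (6, 4), so q lies in its Voronoi cell.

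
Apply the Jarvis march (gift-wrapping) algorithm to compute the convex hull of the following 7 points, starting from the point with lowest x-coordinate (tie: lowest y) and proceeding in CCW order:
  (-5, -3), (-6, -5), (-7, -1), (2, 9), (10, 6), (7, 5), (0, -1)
Hull (CCW) = [(-7, -1), (-6, -5), (0, -1), (10, 6), (2, 9)]

Jarvis march: at each step, from the current hull vertex p, select the next vertex q as the point such that every other point lies strictly to the left of (or on) the directed line p → q. (Equivalently: for every other point r, the cross product (q − p) × (r − p) ≥ 0.)
Starting point (lowest x, tie lowest y): (-7, -1). Wrap until returning to start. Resulting hull: (-7, -1), (-6, -5), (0, -1), (10, 6), (2, 9).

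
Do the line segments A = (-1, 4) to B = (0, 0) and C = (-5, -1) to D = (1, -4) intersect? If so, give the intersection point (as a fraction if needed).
No (intersection of containing lines falls outside at least one segment)

Parametrize and solve: t = 2, s = 1. At least one of these is outside [0, 1], so the segments do not intersect.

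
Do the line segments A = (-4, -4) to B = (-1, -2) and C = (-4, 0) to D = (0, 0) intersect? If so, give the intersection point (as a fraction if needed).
No (intersection of containing lines falls outside at least one segment)

Parametrize and solve: t = 2, s = 3/2. At least one of these is outside [0, 1], so the segments do not intersect.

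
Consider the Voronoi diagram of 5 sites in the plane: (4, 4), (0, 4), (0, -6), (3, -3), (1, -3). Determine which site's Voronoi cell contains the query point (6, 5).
Nearest site = (4, 4)

The Voronoi cell of site s contains exactly those query points closer to s than to any other site. Compute squared distances from q = (6, 5) to each site:
  (4 − 6)² + (4 − 5)² = 5
  (0 − 6)² + (4 − 5)² = 37
  (3 − 6)² + (-3 − 5)² = 73
  (1 − 6)² + (-3 − 5)² = 89
  (0 − 6)² + (-6 − 5)² = 157
Minimum is attained by (4, 4), so q lies in its Voronoi cell.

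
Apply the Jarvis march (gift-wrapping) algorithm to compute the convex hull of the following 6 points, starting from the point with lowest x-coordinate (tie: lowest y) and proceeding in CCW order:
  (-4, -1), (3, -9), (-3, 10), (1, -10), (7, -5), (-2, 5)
Hull (CCW) = [(-4, -1), (1, -10), (3, -9), (7, -5), (-3, 10)]

Jarvis march: at each step, from the current hull vertex p, select the next vertex q as the point such that every other point lies strictly to the left of (or on) the directed line p → q. (Equivalently: for every other point r, the cross product (q − p) × (r − p) ≥ 0.)
Starting point (lowest x, tie lowest y): (-4, -1). Wrap until returning to start. Resulting hull: (-4, -1), (1, -10), (3, -9), (7, -5), (-3, 10).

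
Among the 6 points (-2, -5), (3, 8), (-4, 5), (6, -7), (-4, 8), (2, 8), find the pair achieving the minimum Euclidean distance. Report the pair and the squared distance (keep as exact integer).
Pair = ((3, 8), (2, 8)); squared distance = 1

Compute all C(6, 2) = 15 pairwise squared distances (x_i − x_j)² + (y_i − y_j)². The minimum is 1, attained by the pair ((3, 8), (2, 8)).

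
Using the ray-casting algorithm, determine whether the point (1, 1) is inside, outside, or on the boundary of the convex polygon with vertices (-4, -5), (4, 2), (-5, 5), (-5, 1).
The point (1, 1) lies strictly inside the polygon

Cast a horizontal ray to the right from the query point and count how many polygon edges it crosses (each edge strictly once or zero times, handled with the usual half-open convention). 
Parity of crossings → odd ⇒ inside.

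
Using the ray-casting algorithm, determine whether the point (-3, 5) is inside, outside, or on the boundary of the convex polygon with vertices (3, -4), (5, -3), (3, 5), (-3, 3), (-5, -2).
The point (-3, 5) lies strictly outside the polygon

Cast a horizontal ray to the right from the query point and count how many polygon edges it crosses (each edge strictly once or zero times, handled with the usual half-open convention). 
Parity of crossings → even ⇒ outside.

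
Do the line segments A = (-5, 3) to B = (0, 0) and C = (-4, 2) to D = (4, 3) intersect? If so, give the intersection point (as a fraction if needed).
Yes; intersection at (-100/29, 60/29) (t = 9/29 on AB, s = 2/29 on CD)

Parametrize AB as A + t(B − A) = (-5 + 5 t, 3 + -3 t) and CD as C + s(D − C) = (-4 + 8 s, 2 + 1 s). Solve the linear system for (t, s). Determinant = -29 ≠ 0, so a unique intersection of the containing lines exists. Solution: t = 9/29, s = 2/29 — both in [0, 1], so the segments cross. Intersection point: (-100/29, 60/29).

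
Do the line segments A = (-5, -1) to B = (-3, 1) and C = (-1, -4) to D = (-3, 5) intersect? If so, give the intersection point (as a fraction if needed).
No (intersection of containing lines falls outside at least one segment)

Parametrize and solve: t = 15/11, s = 7/11. At least one of these is outside [0, 1], so the segments do not intersect.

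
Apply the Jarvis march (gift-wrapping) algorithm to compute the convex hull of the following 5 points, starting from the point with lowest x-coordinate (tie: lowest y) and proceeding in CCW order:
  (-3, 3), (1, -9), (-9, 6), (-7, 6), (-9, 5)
Hull (CCW) = [(-9, 5), (1, -9), (-3, 3), (-7, 6), (-9, 6)]

Jarvis march: at each step, from the current hull vertex p, select the next vertex q as the point such that every other point lies strictly to the left of (or on) the directed line p → q. (Equivalently: for every other point r, the cross product (q − p) × (r − p) ≥ 0.)
Starting point (lowest x, tie lowest y): (-9, 5). Wrap until returning to start. Resulting hull: (-9, 5), (1, -9), (-3, 3), (-7, 6), (-9, 6).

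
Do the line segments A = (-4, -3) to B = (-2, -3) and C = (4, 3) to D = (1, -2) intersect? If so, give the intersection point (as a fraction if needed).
No (intersection of containing lines falls outside at least one segment)

Parametrize and solve: t = 11/5, s = 6/5. At least one of these is outside [0, 1], so the segments do not intersect.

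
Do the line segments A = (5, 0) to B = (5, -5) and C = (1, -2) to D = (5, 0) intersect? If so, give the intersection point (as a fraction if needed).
Yes; intersection at (5, 0) (t = 0 on AB, s = 1 on CD)

Parametrize AB as A + t(B − A) = (5 + 0 t, 0 + -5 t) and CD as C + s(D − C) = (1 + 4 s, -2 + 2 s). Solve the linear system for (t, s). Determinant = -20 ≠ 0, so a unique intersection of the containing lines exists. Solution: t = 0, s = 1 — both in [0, 1], so the segments cross. Intersection point: (5, 0).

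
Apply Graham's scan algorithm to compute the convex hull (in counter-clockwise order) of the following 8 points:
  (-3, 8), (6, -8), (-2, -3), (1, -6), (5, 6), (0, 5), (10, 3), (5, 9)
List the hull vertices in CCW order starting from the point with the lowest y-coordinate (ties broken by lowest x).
Hull (CCW) = [(6, -8), (10, 3), (5, 9), (-3, 8), (-2, -3), (1, -6)]

Graham scan procedure:
  1. Find the pivot p₀ = point with lowest y (tie → lowest x): (6, -8).
  2. Sort the remaining points by polar angle around p₀.
  3. Walk through sorted points, maintaining a stack; pop the top while the last three entries make a non-left turn (cross product ≤ 0).
  4. Final stack is the convex hull in CCW order: (6, -8), (10, 3), (5, 9), (-3, 8), (-2, -3), (1, -6).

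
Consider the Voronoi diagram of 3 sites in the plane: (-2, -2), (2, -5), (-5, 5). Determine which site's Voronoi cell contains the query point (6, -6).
Nearest site = (2, -5)

The Voronoi cell of site s contains exactly those query points closer to s than to any other site. Compute squared distances from q = (6, -6) to each site:
  (2 − 6)² + (-5 − -6)² = 17
  (-2 − 6)² + (-2 − -6)² = 80
  (-5 − 6)² + (5 − -6)² = 242
Minimum is attained by (2, -5), so q lies in its Voronoi cell.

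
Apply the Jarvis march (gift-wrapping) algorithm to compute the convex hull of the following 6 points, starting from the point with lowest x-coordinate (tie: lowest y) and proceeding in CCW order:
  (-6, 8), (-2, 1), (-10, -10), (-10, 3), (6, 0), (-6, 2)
Hull (CCW) = [(-10, -10), (6, 0), (-6, 8), (-10, 3)]

Jarvis march: at each step, from the current hull vertex p, select the next vertex q as the point such that every other point lies strictly to the left of (or on) the directed line p → q. (Equivalently: for every other point r, the cross product (q − p) × (r − p) ≥ 0.)
Starting point (lowest x, tie lowest y): (-10, -10). Wrap until returning to start. Resulting hull: (-10, -10), (6, 0), (-6, 8), (-10, 3).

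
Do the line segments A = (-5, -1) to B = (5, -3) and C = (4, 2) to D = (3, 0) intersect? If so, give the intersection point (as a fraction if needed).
No (intersection of containing lines falls outside at least one segment)

Parametrize and solve: t = 15/22, s = 24/11. At least one of these is outside [0, 1], so the segments do not intersect.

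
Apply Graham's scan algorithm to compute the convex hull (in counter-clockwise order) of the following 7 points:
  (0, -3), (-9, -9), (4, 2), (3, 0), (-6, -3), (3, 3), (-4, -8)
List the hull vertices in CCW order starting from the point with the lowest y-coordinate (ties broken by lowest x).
Hull (CCW) = [(-9, -9), (-4, -8), (3, 0), (4, 2), (3, 3), (-6, -3)]

Graham scan procedure:
  1. Find the pivot p₀ = point with lowest y (tie → lowest x): (-9, -9).
  2. Sort the remaining points by polar angle around p₀.
  3. Walk through sorted points, maintaining a stack; pop the top while the last three entries make a non-left turn (cross product ≤ 0).
  4. Final stack is the convex hull in CCW order: (-9, -9), (-4, -8), (3, 0), (4, 2), (3, 3), (-6, -3).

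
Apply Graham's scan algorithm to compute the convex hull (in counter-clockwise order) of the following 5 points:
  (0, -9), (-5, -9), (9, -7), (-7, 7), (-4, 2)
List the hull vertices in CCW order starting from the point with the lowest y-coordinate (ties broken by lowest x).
Hull (CCW) = [(-5, -9), (0, -9), (9, -7), (-7, 7)]

Graham scan procedure:
  1. Find the pivot p₀ = point with lowest y (tie → lowest x): (-5, -9).
  2. Sort the remaining points by polar angle around p₀.
  3. Walk through sorted points, maintaining a stack; pop the top while the last three entries make a non-left turn (cross product ≤ 0).
  4. Final stack is the convex hull in CCW order: (-5, -9), (0, -9), (9, -7), (-7, 7).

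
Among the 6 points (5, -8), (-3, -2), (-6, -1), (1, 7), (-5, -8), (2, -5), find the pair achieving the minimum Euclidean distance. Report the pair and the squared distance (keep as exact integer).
Pair = ((-3, -2), (-6, -1)); squared distance = 10

Compute all C(6, 2) = 15 pairwise squared distances (x_i − x_j)² + (y_i − y_j)². The minimum is 10, attained by the pair ((-3, -2), (-6, -1)).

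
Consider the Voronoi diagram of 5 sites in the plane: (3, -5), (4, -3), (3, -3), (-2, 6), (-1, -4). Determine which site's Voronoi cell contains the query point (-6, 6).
Nearest site = (-2, 6)

The Voronoi cell of site s contains exactly those query points closer to s than to any other site. Compute squared distances from q = (-6, 6) to each site:
  (-2 − -6)² + (6 − 6)² = 16
  (-1 − -6)² + (-4 − 6)² = 125
  (3 − -6)² + (-3 − 6)² = 162
  (4 − -6)² + (-3 − 6)² = 181
  (3 − -6)² + (-5 − 6)² = 202
Minimum is attained by (-2, 6), so q lies in its Voronoi cell.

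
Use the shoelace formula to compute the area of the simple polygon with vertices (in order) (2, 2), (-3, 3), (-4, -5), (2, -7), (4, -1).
Area = 113/2

Shoelace formula: Area = (1/2) |Σ_i (x_i · y_{i+1} − x_{i+1} · y_i)| (indices mod n). Compute each cross term:
  (2)(3) − (-3)(2) = 12
  (-3)(-5) − (-4)(3) = 27
  (-4)(-7) − (2)(-5) = 38
  (2)(-1) − (4)(-7) = 26
  (4)(2) − (2)(-1) = 10
Sum = 113, so (signed) Area = 113/2 = 113/2, |Area| = 113/2.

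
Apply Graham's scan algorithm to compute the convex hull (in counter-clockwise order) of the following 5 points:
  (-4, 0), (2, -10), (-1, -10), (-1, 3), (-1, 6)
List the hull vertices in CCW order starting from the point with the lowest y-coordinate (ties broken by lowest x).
Hull (CCW) = [(-1, -10), (2, -10), (-1, 6), (-4, 0)]

Graham scan procedure:
  1. Find the pivot p₀ = point with lowest y (tie → lowest x): (-1, -10).
  2. Sort the remaining points by polar angle around p₀.
  3. Walk through sorted points, maintaining a stack; pop the top while the last three entries make a non-left turn (cross product ≤ 0).
  4. Final stack is the convex hull in CCW order: (-1, -10), (2, -10), (-1, 6), (-4, 0).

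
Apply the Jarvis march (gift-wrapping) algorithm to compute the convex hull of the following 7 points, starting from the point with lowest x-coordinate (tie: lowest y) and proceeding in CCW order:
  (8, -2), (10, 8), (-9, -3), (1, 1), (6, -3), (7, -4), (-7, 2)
Hull (CCW) = [(-9, -3), (7, -4), (8, -2), (10, 8), (-7, 2)]

Jarvis march: at each step, from the current hull vertex p, select the next vertex q as the point such that every other point lies strictly to the left of (or on) the directed line p → q. (Equivalently: for every other point r, the cross product (q − p) × (r − p) ≥ 0.)
Starting point (lowest x, tie lowest y): (-9, -3). Wrap until returning to start. Resulting hull: (-9, -3), (7, -4), (8, -2), (10, 8), (-7, 2).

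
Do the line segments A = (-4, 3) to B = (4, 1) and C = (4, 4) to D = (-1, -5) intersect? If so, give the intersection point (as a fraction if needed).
Yes; intersection at (104/41, 56/41) (t = 67/82 on AB, s = 12/41 on CD)

Parametrize AB as A + t(B − A) = (-4 + 8 t, 3 + -2 t) and CD as C + s(D − C) = (4 + -5 s, 4 + -9 s). Solve the linear system for (t, s). Determinant = 82 ≠ 0, so a unique intersection of the containing lines exists. Solution: t = 67/82, s = 12/41 — both in [0, 1], so the segments cross. Intersection point: (104/41, 56/41).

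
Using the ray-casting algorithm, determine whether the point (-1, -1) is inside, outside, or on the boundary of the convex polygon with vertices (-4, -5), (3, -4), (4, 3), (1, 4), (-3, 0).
The point (-1, -1) lies strictly inside the polygon

Cast a horizontal ray to the right from the query point and count how many polygon edges it crosses (each edge strictly once or zero times, handled with the usual half-open convention). 
Parity of crossings → odd ⇒ inside.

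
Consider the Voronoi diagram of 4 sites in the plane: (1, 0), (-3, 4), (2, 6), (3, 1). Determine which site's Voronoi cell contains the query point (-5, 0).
Nearest site = (-3, 4)

The Voronoi cell of site s contains exactly those query points closer to s than to any other site. Compute squared distances from q = (-5, 0) to each site:
  (-3 − -5)² + (4 − 0)² = 20
  (1 − -5)² + (0 − 0)² = 36
  (3 − -5)² + (1 − 0)² = 65
  (2 − -5)² + (6 − 0)² = 85
Minimum is attained by (-3, 4), so q lies in its Voronoi cell.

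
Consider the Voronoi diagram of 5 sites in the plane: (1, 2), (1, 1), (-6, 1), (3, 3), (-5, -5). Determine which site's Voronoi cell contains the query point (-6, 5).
Nearest site = (-6, 1)

The Voronoi cell of site s contains exactly those query points closer to s than to any other site. Compute squared distances from q = (-6, 5) to each site:
  (-6 − -6)² + (1 − 5)² = 16
  (1 − -6)² + (2 − 5)² = 58
  (1 − -6)² + (1 − 5)² = 65
  (3 − -6)² + (3 − 5)² = 85
  (-5 − -6)² + (-5 − 5)² = 101
Minimum is attained by (-6, 1), so q lies in its Voronoi cell.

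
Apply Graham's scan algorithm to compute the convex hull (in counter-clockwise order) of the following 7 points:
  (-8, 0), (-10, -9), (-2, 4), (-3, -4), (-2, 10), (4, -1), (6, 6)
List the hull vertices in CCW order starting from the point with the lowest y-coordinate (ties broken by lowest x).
Hull (CCW) = [(-10, -9), (4, -1), (6, 6), (-2, 10), (-8, 0)]

Graham scan procedure:
  1. Find the pivot p₀ = point with lowest y (tie → lowest x): (-10, -9).
  2. Sort the remaining points by polar angle around p₀.
  3. Walk through sorted points, maintaining a stack; pop the top while the last three entries make a non-left turn (cross product ≤ 0).
  4. Final stack is the convex hull in CCW order: (-10, -9), (4, -1), (6, 6), (-2, 10), (-8, 0).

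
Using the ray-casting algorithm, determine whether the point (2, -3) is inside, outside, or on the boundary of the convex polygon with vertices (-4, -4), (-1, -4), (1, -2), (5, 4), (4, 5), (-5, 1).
The point (2, -3) lies strictly outside the polygon

Cast a horizontal ray to the right from the query point and count how many polygon edges it crosses (each edge strictly once or zero times, handled with the usual half-open convention). 
Parity of crossings → even ⇒ outside.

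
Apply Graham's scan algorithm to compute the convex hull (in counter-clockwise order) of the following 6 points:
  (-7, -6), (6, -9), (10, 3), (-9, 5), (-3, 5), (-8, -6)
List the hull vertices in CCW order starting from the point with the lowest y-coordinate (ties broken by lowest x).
Hull (CCW) = [(6, -9), (10, 3), (-3, 5), (-9, 5), (-8, -6)]

Graham scan procedure:
  1. Find the pivot p₀ = point with lowest y (tie → lowest x): (6, -9).
  2. Sort the remaining points by polar angle around p₀.
  3. Walk through sorted points, maintaining a stack; pop the top while the last three entries make a non-left turn (cross product ≤ 0).
  4. Final stack is the convex hull in CCW order: (6, -9), (10, 3), (-3, 5), (-9, 5), (-8, -6).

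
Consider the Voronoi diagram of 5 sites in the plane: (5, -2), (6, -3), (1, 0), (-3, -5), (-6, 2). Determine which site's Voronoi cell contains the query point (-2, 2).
Nearest site = (1, 0)

The Voronoi cell of site s contains exactly those query points closer to s than to any other site. Compute squared distances from q = (-2, 2) to each site:
  (1 − -2)² + (0 − 2)² = 13
  (-6 − -2)² + (2 − 2)² = 16
  (-3 − -2)² + (-5 − 2)² = 50
  (5 − -2)² + (-2 − 2)² = 65
  (6 − -2)² + (-3 − 2)² = 89
Minimum is attained by (1, 0), so q lies in its Voronoi cell.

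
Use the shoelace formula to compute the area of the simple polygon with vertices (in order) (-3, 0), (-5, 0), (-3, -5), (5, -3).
Area = 25

Shoelace formula: Area = (1/2) |Σ_i (x_i · y_{i+1} − x_{i+1} · y_i)| (indices mod n). Compute each cross term:
  (-3)(0) − (-5)(0) = 0
  (-5)(-5) − (-3)(0) = 25
  (-3)(-3) − (5)(-5) = 34
  (5)(0) − (-3)(-3) = -9
Sum = 50, so (signed) Area = 50/2 = 25, |Area| = 25.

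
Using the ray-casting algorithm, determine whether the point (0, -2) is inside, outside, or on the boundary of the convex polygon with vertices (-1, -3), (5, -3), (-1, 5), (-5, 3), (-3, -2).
The point (0, -2) lies strictly inside the polygon

Cast a horizontal ray to the right from the query point and count how many polygon edges it crosses (each edge strictly once or zero times, handled with the usual half-open convention). 
Parity of crossings → odd ⇒ inside.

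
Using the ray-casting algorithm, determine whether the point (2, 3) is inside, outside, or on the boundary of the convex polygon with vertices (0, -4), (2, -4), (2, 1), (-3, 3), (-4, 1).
The point (2, 3) lies strictly outside the polygon

Cast a horizontal ray to the right from the query point and count how many polygon edges it crosses (each edge strictly once or zero times, handled with the usual half-open convention). 
Parity of crossings → even ⇒ outside.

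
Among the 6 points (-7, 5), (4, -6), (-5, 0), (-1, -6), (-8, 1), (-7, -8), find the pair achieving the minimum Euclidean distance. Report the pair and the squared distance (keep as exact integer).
Pair = ((-5, 0), (-8, 1)); squared distance = 10

Compute all C(6, 2) = 15 pairwise squared distances (x_i − x_j)² + (y_i − y_j)². The minimum is 10, attained by the pair ((-5, 0), (-8, 1)).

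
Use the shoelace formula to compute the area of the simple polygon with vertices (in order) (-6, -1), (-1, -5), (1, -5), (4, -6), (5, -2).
Area = 29

Shoelace formula: Area = (1/2) |Σ_i (x_i · y_{i+1} − x_{i+1} · y_i)| (indices mod n). Compute each cross term:
  (-6)(-5) − (-1)(-1) = 29
  (-1)(-5) − (1)(-5) = 10
  (1)(-6) − (4)(-5) = 14
  (4)(-2) − (5)(-6) = 22
  (5)(-1) − (-6)(-2) = -17
Sum = 58, so (signed) Area = 58/2 = 29, |Area| = 29.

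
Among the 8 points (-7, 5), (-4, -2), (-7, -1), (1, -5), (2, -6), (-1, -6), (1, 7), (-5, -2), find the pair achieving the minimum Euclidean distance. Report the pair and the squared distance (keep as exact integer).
Pair = ((-4, -2), (-5, -2)); squared distance = 1

Compute all C(8, 2) = 28 pairwise squared distances (x_i − x_j)² + (y_i − y_j)². The minimum is 1, attained by the pair ((-4, -2), (-5, -2)).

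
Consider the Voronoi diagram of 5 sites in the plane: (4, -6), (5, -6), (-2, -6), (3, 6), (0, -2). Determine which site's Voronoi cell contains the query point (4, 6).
Nearest site = (3, 6)

The Voronoi cell of site s contains exactly those query points closer to s than to any other site. Compute squared distances from q = (4, 6) to each site:
  (3 − 4)² + (6 − 6)² = 1
  (0 − 4)² + (-2 − 6)² = 80
  (4 − 4)² + (-6 − 6)² = 144
  (5 − 4)² + (-6 − 6)² = 145
  (-2 − 4)² + (-6 − 6)² = 180
Minimum is attained by (3, 6), so q lies in its Voronoi cell.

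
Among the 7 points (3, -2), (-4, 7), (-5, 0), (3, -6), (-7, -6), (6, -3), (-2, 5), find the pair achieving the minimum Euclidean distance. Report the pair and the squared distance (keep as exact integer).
Pair = ((-4, 7), (-2, 5)); squared distance = 8

Compute all C(7, 2) = 21 pairwise squared distances (x_i − x_j)² + (y_i − y_j)². The minimum is 8, attained by the pair ((-4, 7), (-2, 5)).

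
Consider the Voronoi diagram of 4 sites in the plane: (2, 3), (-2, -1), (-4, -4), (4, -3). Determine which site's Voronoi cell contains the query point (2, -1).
Nearest site = (4, -3)

The Voronoi cell of site s contains exactly those query points closer to s than to any other site. Compute squared distances from q = (2, -1) to each site:
  (4 − 2)² + (-3 − -1)² = 8
  (-2 − 2)² + (-1 − -1)² = 16
  (2 − 2)² + (3 − -1)² = 16
  (-4 − 2)² + (-4 − -1)² = 45
Minimum is attained by (4, -3), so q lies in its Voronoi cell.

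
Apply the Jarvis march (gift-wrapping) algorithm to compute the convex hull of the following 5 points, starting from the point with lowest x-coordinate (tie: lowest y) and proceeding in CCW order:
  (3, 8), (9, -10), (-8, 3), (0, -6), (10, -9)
Hull (CCW) = [(-8, 3), (0, -6), (9, -10), (10, -9), (3, 8)]

Jarvis march: at each step, from the current hull vertex p, select the next vertex q as the point such that every other point lies strictly to the left of (or on) the directed line p → q. (Equivalently: for every other point r, the cross product (q − p) × (r − p) ≥ 0.)
Starting point (lowest x, tie lowest y): (-8, 3). Wrap until returning to start. Resulting hull: (-8, 3), (0, -6), (9, -10), (10, -9), (3, 8).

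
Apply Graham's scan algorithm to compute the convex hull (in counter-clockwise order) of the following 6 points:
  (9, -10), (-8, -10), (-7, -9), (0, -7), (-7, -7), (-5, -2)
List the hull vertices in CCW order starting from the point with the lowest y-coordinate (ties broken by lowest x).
Hull (CCW) = [(-8, -10), (9, -10), (-5, -2), (-7, -7)]

Graham scan procedure:
  1. Find the pivot p₀ = point with lowest y (tie → lowest x): (-8, -10).
  2. Sort the remaining points by polar angle around p₀.
  3. Walk through sorted points, maintaining a stack; pop the top while the last three entries make a non-left turn (cross product ≤ 0).
  4. Final stack is the convex hull in CCW order: (-8, -10), (9, -10), (-5, -2), (-7, -7).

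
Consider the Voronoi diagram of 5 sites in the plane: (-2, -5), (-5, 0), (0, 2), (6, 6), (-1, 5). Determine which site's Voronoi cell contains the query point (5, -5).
Nearest site = (-2, -5)

The Voronoi cell of site s contains exactly those query points closer to s than to any other site. Compute squared distances from q = (5, -5) to each site:
  (-2 − 5)² + (-5 − -5)² = 49
  (0 − 5)² + (2 − -5)² = 74
  (6 − 5)² + (6 − -5)² = 122
  (-5 − 5)² + (0 − -5)² = 125
  (-1 − 5)² + (5 − -5)² = 136
Minimum is attained by (-2, -5), so q lies in its Voronoi cell.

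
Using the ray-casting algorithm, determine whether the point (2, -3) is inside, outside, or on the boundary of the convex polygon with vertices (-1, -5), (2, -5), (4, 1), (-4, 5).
The point (2, -3) lies strictly inside the polygon

Cast a horizontal ray to the right from the query point and count how many polygon edges it crosses (each edge strictly once or zero times, handled with the usual half-open convention). 
Parity of crossings → odd ⇒ inside.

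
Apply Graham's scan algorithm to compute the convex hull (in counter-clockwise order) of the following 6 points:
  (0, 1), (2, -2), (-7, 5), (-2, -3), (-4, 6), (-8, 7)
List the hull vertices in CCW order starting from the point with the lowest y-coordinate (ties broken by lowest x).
Hull (CCW) = [(-2, -3), (2, -2), (0, 1), (-4, 6), (-8, 7), (-7, 5)]

Graham scan procedure:
  1. Find the pivot p₀ = point with lowest y (tie → lowest x): (-2, -3).
  2. Sort the remaining points by polar angle around p₀.
  3. Walk through sorted points, maintaining a stack; pop the top while the last three entries make a non-left turn (cross product ≤ 0).
  4. Final stack is the convex hull in CCW order: (-2, -3), (2, -2), (0, 1), (-4, 6), (-8, 7), (-7, 5).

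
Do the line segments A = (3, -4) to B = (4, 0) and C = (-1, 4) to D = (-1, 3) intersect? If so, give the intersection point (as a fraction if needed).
No (intersection of containing lines falls outside at least one segment)

Parametrize and solve: t = -4, s = 24. At least one of these is outside [0, 1], so the segments do not intersect.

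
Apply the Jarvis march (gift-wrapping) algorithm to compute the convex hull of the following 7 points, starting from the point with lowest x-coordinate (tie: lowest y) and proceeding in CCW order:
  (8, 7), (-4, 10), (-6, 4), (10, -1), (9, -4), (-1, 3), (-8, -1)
Hull (CCW) = [(-8, -1), (9, -4), (10, -1), (8, 7), (-4, 10)]

Jarvis march: at each step, from the current hull vertex p, select the next vertex q as the point such that every other point lies strictly to the left of (or on) the directed line p → q. (Equivalently: for every other point r, the cross product (q − p) × (r − p) ≥ 0.)
Starting point (lowest x, tie lowest y): (-8, -1). Wrap until returning to start. Resulting hull: (-8, -1), (9, -4), (10, -1), (8, 7), (-4, 10).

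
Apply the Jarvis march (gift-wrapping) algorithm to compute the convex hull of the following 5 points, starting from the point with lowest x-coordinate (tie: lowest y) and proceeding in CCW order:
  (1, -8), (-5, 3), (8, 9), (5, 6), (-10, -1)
Hull (CCW) = [(-10, -1), (1, -8), (8, 9), (-5, 3)]

Jarvis march: at each step, from the current hull vertex p, select the next vertex q as the point such that every other point lies strictly to the left of (or on) the directed line p → q. (Equivalently: for every other point r, the cross product (q − p) × (r − p) ≥ 0.)
Starting point (lowest x, tie lowest y): (-10, -1). Wrap until returning to start. Resulting hull: (-10, -1), (1, -8), (8, 9), (-5, 3).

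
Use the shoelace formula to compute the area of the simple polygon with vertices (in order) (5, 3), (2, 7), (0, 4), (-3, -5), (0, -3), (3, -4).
Area = 48

Shoelace formula: Area = (1/2) |Σ_i (x_i · y_{i+1} − x_{i+1} · y_i)| (indices mod n). Compute each cross term:
  (5)(7) − (2)(3) = 29
  (2)(4) − (0)(7) = 8
  (0)(-5) − (-3)(4) = 12
  (-3)(-3) − (0)(-5) = 9
  (0)(-4) − (3)(-3) = 9
  (3)(3) − (5)(-4) = 29
Sum = 96, so (signed) Area = 96/2 = 48, |Area| = 48.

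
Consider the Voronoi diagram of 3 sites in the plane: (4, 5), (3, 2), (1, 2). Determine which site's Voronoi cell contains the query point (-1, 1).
Nearest site = (1, 2)

The Voronoi cell of site s contains exactly those query points closer to s than to any other site. Compute squared distances from q = (-1, 1) to each site:
  (1 − -1)² + (2 − 1)² = 5
  (3 − -1)² + (2 − 1)² = 17
  (4 − -1)² + (5 − 1)² = 41
Minimum is attained by (1, 2), so q lies in its Voronoi cell.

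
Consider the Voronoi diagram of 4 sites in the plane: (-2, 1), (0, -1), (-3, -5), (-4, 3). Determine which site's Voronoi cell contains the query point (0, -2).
Nearest site = (0, -1)

The Voronoi cell of site s contains exactly those query points closer to s than to any other site. Compute squared distances from q = (0, -2) to each site:
  (0 − 0)² + (-1 − -2)² = 1
  (-2 − 0)² + (1 − -2)² = 13
  (-3 − 0)² + (-5 − -2)² = 18
  (-4 − 0)² + (3 − -2)² = 41
Minimum is attained by (0, -1), so q lies in its Voronoi cell.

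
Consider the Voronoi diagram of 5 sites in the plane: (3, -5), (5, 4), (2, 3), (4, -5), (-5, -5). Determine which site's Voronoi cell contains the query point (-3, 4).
Nearest site = (2, 3)

The Voronoi cell of site s contains exactly those query points closer to s than to any other site. Compute squared distances from q = (-3, 4) to each site:
  (2 − -3)² + (3 − 4)² = 26
  (5 − -3)² + (4 − 4)² = 64
  (-5 − -3)² + (-5 − 4)² = 85
  (3 − -3)² + (-5 − 4)² = 117
  (4 − -3)² + (-5 − 4)² = 130
Minimum is attained by (2, 3), so q lies in its Voronoi cell.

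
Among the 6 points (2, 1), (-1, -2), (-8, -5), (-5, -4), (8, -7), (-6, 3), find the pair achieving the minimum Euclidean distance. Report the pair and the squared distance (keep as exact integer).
Pair = ((-8, -5), (-5, -4)); squared distance = 10

Compute all C(6, 2) = 15 pairwise squared distances (x_i − x_j)² + (y_i − y_j)². The minimum is 10, attained by the pair ((-8, -5), (-5, -4)).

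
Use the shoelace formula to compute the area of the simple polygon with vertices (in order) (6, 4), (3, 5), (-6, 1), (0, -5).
Area = 111/2

Shoelace formula: Area = (1/2) |Σ_i (x_i · y_{i+1} − x_{i+1} · y_i)| (indices mod n). Compute each cross term:
  (6)(5) − (3)(4) = 18
  (3)(1) − (-6)(5) = 33
  (-6)(-5) − (0)(1) = 30
  (0)(4) − (6)(-5) = 30
Sum = 111, so (signed) Area = 111/2 = 111/2, |Area| = 111/2.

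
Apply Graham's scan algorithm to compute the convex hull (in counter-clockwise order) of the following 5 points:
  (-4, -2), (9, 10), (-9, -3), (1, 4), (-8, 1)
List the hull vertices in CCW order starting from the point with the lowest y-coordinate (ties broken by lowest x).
Hull (CCW) = [(-9, -3), (-4, -2), (9, 10), (-8, 1)]

Graham scan procedure:
  1. Find the pivot p₀ = point with lowest y (tie → lowest x): (-9, -3).
  2. Sort the remaining points by polar angle around p₀.
  3. Walk through sorted points, maintaining a stack; pop the top while the last three entries make a non-left turn (cross product ≤ 0).
  4. Final stack is the convex hull in CCW order: (-9, -3), (-4, -2), (9, 10), (-8, 1).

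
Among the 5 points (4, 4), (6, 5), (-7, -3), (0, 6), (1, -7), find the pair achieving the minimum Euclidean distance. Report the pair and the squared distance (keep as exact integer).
Pair = ((4, 4), (6, 5)); squared distance = 5

Compute all C(5, 2) = 10 pairwise squared distances (x_i − x_j)² + (y_i − y_j)². The minimum is 5, attained by the pair ((4, 4), (6, 5)).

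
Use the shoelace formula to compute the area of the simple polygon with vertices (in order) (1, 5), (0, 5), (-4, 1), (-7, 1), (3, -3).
Area = 32

Shoelace formula: Area = (1/2) |Σ_i (x_i · y_{i+1} − x_{i+1} · y_i)| (indices mod n). Compute each cross term:
  (1)(5) − (0)(5) = 5
  (0)(1) − (-4)(5) = 20
  (-4)(1) − (-7)(1) = 3
  (-7)(-3) − (3)(1) = 18
  (3)(5) − (1)(-3) = 18
Sum = 64, so (signed) Area = 64/2 = 32, |Area| = 32.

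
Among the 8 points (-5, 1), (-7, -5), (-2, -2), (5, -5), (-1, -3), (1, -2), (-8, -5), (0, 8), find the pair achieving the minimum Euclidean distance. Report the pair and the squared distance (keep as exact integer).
Pair = ((-7, -5), (-8, -5)); squared distance = 1

Compute all C(8, 2) = 28 pairwise squared distances (x_i − x_j)² + (y_i − y_j)². The minimum is 1, attained by the pair ((-7, -5), (-8, -5)).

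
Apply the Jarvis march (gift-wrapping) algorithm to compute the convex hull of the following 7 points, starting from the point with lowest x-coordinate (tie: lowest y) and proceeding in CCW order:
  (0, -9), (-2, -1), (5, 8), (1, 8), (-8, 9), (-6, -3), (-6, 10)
Hull (CCW) = [(-8, 9), (-6, -3), (0, -9), (5, 8), (-6, 10)]

Jarvis march: at each step, from the current hull vertex p, select the next vertex q as the point such that every other point lies strictly to the left of (or on) the directed line p → q. (Equivalently: for every other point r, the cross product (q − p) × (r − p) ≥ 0.)
Starting point (lowest x, tie lowest y): (-8, 9). Wrap until returning to start. Resulting hull: (-8, 9), (-6, -3), (0, -9), (5, 8), (-6, 10).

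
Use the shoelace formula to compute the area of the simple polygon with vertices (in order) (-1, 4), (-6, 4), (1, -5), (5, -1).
Area = 89/2

Shoelace formula: Area = (1/2) |Σ_i (x_i · y_{i+1} − x_{i+1} · y_i)| (indices mod n). Compute each cross term:
  (-1)(4) − (-6)(4) = 20
  (-6)(-5) − (1)(4) = 26
  (1)(-1) − (5)(-5) = 24
  (5)(4) − (-1)(-1) = 19
Sum = 89, so (signed) Area = 89/2 = 89/2, |Area| = 89/2.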